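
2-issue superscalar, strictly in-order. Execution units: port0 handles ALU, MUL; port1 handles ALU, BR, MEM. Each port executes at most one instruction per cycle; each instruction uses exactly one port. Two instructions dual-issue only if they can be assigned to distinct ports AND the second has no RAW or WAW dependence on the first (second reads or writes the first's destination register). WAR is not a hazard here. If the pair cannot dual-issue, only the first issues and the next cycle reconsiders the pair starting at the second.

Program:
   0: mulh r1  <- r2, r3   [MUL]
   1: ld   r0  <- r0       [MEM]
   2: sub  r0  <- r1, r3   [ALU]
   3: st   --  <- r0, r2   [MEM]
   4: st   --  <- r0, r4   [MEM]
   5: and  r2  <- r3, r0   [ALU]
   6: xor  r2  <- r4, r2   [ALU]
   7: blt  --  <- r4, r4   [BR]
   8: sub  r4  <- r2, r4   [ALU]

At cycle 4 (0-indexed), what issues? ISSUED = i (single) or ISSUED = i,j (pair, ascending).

ISSUED = 6,7

0. mulh/ld @i0&i1  | dual
1. sub @i2  | RAW r0
2. st @i3  | no-port MEM/MEM
3. st/and @i4&i5  | dual
4. xor/blt @i6&i7  | dual
5. sub @i8  | tail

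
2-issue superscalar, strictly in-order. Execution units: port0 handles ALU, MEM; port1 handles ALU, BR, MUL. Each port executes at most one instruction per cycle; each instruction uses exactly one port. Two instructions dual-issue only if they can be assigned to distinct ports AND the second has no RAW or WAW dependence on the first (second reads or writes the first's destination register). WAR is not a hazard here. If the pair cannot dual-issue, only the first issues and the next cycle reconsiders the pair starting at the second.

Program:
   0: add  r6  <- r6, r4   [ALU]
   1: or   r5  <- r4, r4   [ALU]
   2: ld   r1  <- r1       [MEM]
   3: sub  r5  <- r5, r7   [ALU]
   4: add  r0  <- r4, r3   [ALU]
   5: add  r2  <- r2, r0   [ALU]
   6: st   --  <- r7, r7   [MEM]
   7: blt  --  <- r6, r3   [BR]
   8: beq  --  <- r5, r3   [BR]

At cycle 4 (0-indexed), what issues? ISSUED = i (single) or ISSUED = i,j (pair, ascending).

ISSUED = 7

t=0 i0,i1:add.ALU/or.ALU ; dual
t=1 i2,i3:ld.MEM/sub.ALU ; dual
t=2 i4:add.ALU ; RAW r0
t=3 i5,i6:add.ALU/st.MEM ; dual
t=4 i7:blt.BR ; no-port BR/BR
t=5 i8:beq.BR ; tail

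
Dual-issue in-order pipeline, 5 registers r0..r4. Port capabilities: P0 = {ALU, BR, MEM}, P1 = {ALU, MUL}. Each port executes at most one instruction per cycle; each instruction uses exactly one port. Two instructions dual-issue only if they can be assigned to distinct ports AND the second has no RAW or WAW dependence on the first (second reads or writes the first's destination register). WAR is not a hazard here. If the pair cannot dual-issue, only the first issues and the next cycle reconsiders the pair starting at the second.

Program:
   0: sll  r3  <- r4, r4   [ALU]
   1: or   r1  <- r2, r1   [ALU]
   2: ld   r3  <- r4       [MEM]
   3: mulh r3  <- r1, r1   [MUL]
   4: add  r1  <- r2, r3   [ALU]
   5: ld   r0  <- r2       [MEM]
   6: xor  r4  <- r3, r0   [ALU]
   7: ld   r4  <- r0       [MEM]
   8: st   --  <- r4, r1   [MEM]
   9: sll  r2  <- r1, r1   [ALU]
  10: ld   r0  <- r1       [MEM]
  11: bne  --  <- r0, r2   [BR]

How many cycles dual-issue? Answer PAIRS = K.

PAIRS = 3

[0] i0/i1  sll.ALU+or.ALU  -- 2-wide
[1] i2  ld.MEM  -- WAW r3
[2] i3  mulh.MUL  -- RAW r3
[3] i4/i5  add.ALU+ld.MEM  -- 2-wide
[4] i6  xor.ALU  -- WAW r4
[5] i7  ld.MEM  -- no-port MEM/MEM
[6] i8/i9  st.MEM+sll.ALU  -- 2-wide
[7] i10  ld.MEM  -- no-port MEM/BR
[8] i11  bne.BR  -- tail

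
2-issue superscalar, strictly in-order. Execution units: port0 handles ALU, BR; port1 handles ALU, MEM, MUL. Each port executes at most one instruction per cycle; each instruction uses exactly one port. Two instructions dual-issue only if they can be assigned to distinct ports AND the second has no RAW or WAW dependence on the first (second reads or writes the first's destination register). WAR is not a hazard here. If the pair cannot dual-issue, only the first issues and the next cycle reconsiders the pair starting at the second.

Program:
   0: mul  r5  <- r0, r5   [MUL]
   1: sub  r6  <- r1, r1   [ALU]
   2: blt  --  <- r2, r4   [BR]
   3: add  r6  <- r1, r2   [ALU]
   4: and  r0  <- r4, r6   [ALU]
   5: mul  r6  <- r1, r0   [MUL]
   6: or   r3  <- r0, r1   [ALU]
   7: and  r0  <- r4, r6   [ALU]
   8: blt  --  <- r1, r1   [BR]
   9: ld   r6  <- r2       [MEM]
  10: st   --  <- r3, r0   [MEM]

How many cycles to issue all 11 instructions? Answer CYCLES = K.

CYCLES = 7

c0: i0&i1 mul+sub  dual
c1: i2&i3 blt+add  dual
c2: i4 and  RAW r0
c3: i5&i6 mul+or  dual
c4: i7&i8 and+blt  dual
c5: i9 ld  no-port MEM/MEM
c6: i10 st  tail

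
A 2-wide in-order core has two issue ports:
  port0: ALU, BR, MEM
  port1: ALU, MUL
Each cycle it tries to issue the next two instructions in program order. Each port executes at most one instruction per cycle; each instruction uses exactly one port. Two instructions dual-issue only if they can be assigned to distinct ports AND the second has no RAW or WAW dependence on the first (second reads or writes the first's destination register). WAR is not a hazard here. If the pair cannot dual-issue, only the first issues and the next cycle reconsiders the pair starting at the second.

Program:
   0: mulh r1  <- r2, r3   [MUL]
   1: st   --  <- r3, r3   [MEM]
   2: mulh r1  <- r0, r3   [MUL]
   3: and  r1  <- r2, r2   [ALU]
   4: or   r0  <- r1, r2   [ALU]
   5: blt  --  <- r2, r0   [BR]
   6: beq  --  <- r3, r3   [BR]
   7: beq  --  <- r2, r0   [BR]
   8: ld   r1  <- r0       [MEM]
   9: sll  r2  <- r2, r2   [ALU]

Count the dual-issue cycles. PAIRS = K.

PAIRS = 2

0. mulh;st @i0/i1  | pair
1. mulh @i2  | WAW r1
2. and @i3  | RAW r1
3. or @i4  | RAW r0
4. blt @i5  | no-port BR/BR
5. beq @i6  | no-port BR/BR
6. beq @i7  | no-port BR/MEM
7. ld;sll @i8/i9  | pair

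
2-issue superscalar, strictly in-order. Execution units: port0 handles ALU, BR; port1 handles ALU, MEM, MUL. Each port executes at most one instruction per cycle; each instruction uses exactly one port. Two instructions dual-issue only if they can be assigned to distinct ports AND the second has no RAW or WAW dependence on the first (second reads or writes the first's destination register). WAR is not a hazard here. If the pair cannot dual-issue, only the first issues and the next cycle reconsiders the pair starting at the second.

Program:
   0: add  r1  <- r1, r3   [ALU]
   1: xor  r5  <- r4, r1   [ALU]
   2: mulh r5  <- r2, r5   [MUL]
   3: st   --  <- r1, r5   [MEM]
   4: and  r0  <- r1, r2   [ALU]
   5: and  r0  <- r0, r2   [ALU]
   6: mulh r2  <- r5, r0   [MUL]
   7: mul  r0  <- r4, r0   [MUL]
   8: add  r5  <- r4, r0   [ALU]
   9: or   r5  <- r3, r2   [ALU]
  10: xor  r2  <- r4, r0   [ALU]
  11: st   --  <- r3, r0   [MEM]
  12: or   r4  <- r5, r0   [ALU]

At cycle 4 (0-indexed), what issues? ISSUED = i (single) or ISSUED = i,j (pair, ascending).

ISSUED = 5

#0 head=0: add i0 RAW r1
#1 head=1: xor i1 RAW+WAW r5
#2 head=2: mulh i2 no-port MUL/MEM
#3 head=3: st;and i3,i4 dual
#4 head=5: and i5 RAW r0
#5 head=6: mulh i6 no-port MUL/MUL
#6 head=7: mul i7 RAW r0
#7 head=8: add i8 WAW r5
#8 head=9: or;xor i9,i10 dual
#9 head=11: st;or i11,i12 dual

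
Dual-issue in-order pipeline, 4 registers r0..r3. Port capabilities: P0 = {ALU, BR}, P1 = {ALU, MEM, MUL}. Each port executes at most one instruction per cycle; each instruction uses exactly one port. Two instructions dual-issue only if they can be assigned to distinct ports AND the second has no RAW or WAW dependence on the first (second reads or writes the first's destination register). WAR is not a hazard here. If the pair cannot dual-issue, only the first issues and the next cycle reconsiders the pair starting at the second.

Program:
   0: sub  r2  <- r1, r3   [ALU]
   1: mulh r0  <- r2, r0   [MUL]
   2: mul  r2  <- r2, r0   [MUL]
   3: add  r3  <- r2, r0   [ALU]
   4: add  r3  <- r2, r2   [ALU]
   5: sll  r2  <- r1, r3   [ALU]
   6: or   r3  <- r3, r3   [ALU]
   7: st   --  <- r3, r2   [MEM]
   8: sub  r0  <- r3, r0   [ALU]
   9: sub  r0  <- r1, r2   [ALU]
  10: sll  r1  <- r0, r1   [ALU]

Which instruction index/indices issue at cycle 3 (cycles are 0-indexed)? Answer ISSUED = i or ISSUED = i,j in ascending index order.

[0] i0  sub.ALU  -- RAW r2
[1] i1  mulh.MUL  -- no-port MUL/MUL
[2] i2  mul.MUL  -- RAW r2
[3] i3  add.ALU  -- WAW r3
[4] i4  add.ALU  -- RAW r3
[5] i5,i6  sll.ALU/or.ALU  -- pair
[6] i7,i8  st.MEM/sub.ALU  -- pair
[7] i9  sub.ALU  -- RAW r0
[8] i10  sll.ALU  -- tail

ISSUED = 3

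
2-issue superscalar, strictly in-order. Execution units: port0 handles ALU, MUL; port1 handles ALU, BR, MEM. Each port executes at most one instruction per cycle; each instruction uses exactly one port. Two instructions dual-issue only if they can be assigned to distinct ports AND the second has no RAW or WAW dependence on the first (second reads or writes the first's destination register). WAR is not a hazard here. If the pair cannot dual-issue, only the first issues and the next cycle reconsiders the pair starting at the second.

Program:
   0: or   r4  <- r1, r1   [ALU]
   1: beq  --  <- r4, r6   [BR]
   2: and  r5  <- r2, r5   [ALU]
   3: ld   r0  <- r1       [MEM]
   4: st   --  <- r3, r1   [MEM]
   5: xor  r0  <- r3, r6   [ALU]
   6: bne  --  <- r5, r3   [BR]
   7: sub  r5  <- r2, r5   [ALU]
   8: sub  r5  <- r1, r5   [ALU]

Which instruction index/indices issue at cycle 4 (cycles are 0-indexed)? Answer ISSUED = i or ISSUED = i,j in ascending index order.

#0 head=0: or i0 RAW r4
#1 head=1: beq/and i1&i2 2-wide
#2 head=3: ld i3 no-port MEM/MEM
#3 head=4: st/xor i4&i5 2-wide
#4 head=6: bne/sub i6&i7 2-wide
#5 head=8: sub i8 tail

ISSUED = 6,7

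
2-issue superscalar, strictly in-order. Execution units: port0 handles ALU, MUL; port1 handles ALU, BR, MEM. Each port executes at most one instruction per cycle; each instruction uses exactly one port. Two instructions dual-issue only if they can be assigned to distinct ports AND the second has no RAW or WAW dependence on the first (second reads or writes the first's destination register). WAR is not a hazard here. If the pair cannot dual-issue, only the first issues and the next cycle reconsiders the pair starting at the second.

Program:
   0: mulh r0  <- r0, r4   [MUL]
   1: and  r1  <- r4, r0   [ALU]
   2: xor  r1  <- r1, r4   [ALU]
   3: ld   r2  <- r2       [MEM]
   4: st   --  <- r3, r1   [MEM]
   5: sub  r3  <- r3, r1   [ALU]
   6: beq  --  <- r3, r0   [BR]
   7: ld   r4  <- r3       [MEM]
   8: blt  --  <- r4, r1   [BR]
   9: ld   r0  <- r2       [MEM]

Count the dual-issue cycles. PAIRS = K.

PAIRS = 2

c0: i0 mulh  RAW r0
c1: i1 and  RAW+WAW r1
c2: i2&i3 xor ld  pair
c3: i4&i5 st sub  pair
c4: i6 beq  no-port BR/MEM
c5: i7 ld  no-port MEM/BR
c6: i8 blt  no-port BR/MEM
c7: i9 ld  tail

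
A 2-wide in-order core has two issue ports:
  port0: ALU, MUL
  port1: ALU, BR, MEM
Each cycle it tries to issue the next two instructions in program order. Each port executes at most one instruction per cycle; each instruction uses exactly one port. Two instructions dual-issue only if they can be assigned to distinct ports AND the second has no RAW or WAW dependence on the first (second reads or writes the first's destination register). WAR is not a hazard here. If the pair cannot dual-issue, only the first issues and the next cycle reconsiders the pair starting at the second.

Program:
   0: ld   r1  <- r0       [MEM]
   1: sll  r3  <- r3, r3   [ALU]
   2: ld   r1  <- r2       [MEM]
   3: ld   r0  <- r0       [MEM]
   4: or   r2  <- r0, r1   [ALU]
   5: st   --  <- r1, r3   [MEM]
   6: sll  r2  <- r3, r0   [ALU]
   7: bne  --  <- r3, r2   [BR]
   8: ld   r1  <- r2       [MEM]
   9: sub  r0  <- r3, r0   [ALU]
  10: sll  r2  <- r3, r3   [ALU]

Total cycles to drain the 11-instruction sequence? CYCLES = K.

[0] i0/i1  ld/sll  -- pair
[1] i2  ld  -- no-port MEM/MEM
[2] i3  ld  -- RAW r0
[3] i4/i5  or/st  -- pair
[4] i6  sll  -- RAW r2
[5] i7  bne  -- no-port BR/MEM
[6] i8/i9  ld/sub  -- pair
[7] i10  sll  -- tail

CYCLES = 8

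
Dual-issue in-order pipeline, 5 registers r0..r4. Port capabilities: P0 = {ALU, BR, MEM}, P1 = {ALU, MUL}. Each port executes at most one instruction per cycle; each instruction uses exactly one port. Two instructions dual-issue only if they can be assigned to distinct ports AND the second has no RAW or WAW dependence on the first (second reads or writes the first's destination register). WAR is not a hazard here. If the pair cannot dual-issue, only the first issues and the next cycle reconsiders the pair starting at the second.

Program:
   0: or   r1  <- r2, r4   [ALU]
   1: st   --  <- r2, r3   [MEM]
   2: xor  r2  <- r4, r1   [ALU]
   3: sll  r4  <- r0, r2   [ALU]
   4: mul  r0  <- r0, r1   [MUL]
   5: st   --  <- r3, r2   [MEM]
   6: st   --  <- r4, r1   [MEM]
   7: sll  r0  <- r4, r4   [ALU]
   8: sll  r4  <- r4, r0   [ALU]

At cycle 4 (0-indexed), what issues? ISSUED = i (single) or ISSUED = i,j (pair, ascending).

t=0 i0,i1:or/st ; dual
t=1 i2:xor ; RAW r2
t=2 i3,i4:sll/mul ; dual
t=3 i5:st ; no-port MEM/MEM
t=4 i6,i7:st/sll ; dual
t=5 i8:sll ; tail

ISSUED = 6,7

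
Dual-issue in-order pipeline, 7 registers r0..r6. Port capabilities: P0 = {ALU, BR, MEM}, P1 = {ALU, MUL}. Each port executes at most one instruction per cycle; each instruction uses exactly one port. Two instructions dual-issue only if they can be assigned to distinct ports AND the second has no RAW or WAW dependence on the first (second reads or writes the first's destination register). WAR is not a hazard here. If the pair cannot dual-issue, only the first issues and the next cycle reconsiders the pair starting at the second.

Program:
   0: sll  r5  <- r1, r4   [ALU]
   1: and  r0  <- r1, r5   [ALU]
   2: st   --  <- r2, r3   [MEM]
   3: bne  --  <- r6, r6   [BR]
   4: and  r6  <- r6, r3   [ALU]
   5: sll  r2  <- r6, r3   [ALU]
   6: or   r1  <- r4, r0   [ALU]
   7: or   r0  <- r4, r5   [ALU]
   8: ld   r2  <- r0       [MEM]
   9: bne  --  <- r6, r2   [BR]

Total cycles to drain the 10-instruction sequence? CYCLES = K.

0. sll.ALU @i0  | RAW r5
1. and.ALU+st.MEM @i1&i2  | dual
2. bne.BR+and.ALU @i3&i4  | dual
3. sll.ALU+or.ALU @i5&i6  | dual
4. or.ALU @i7  | RAW r0
5. ld.MEM @i8  | no-port MEM/BR
6. bne.BR @i9  | tail

CYCLES = 7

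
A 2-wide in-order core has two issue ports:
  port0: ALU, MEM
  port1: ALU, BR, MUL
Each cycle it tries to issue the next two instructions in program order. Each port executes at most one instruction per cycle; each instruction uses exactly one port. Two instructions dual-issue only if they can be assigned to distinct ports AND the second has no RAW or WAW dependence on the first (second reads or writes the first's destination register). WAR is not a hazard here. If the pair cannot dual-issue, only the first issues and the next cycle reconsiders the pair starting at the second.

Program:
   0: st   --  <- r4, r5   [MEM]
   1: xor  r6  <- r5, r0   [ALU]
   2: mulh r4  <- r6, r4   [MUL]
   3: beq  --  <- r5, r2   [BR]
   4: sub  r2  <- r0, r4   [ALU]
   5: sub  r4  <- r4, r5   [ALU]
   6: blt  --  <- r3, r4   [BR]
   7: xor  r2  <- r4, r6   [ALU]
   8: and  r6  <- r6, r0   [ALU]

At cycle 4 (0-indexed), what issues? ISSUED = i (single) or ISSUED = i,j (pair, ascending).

ISSUED = 6,7

  cy0 -> i0+i1 (st+xor) pair
  cy1 -> i2 (mulh) no-port MUL/BR
  cy2 -> i3+i4 (beq+sub) pair
  cy3 -> i5 (sub) RAW r4
  cy4 -> i6+i7 (blt+xor) pair
  cy5 -> i8 (and) tail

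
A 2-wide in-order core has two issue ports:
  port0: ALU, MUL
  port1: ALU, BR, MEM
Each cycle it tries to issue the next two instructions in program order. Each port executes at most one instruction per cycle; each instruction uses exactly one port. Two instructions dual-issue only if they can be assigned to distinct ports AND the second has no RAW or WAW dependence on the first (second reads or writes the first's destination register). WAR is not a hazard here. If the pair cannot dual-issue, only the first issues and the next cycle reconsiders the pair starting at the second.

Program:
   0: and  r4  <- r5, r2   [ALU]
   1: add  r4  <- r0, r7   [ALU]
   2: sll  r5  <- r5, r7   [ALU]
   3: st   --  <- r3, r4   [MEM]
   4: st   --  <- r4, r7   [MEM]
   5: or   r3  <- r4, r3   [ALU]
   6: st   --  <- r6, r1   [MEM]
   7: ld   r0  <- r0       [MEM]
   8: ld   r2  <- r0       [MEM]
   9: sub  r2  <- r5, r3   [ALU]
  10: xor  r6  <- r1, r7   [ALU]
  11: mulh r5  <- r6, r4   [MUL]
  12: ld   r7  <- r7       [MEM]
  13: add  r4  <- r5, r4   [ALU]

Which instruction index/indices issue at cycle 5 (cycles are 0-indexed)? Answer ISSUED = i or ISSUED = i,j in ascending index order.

ISSUED = 7

0. and @i0  | WAW r4
1. add;sll @i1&i2  | pair
2. st @i3  | no-port MEM/MEM
3. st;or @i4&i5  | pair
4. st @i6  | no-port MEM/MEM
5. ld @i7  | no-port MEM/MEM
6. ld @i8  | WAW r2
7. sub;xor @i9&i10  | pair
8. mulh;ld @i11&i12  | pair
9. add @i13  | tail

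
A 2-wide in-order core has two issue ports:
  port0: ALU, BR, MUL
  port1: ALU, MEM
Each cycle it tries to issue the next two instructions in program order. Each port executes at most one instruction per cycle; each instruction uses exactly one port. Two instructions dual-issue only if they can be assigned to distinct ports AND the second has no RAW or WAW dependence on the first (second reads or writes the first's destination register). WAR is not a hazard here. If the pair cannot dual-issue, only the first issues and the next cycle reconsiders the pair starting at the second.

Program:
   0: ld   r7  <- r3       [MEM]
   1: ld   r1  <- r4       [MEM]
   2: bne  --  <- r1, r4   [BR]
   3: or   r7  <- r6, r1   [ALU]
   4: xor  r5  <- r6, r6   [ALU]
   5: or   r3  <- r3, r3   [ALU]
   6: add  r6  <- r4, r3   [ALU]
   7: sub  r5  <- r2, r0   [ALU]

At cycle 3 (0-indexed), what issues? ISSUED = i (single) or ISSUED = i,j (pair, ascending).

ISSUED = 4,5

  cy0 -> i0 (ld.MEM) no-port MEM/MEM
  cy1 -> i1 (ld.MEM) RAW r1
  cy2 -> i2&i3 (bne.BR/or.ALU) dual
  cy3 -> i4&i5 (xor.ALU/or.ALU) dual
  cy4 -> i6&i7 (add.ALU/sub.ALU) dual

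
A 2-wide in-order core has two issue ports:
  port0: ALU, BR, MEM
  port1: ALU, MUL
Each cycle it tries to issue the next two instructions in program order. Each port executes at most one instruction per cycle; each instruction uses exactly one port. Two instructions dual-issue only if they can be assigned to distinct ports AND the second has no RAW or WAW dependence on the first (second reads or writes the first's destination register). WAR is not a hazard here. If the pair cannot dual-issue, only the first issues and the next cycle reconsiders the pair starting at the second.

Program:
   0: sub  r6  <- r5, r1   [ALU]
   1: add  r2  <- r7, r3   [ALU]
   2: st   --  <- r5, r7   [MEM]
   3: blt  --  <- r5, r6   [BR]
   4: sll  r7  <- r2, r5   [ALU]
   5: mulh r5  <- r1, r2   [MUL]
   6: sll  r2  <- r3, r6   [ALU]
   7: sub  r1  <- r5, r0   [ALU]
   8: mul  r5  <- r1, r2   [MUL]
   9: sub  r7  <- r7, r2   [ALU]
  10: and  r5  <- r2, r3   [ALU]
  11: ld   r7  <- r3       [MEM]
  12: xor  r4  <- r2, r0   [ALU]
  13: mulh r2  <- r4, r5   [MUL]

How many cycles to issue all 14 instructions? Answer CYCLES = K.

0. sub;add @i0+i1  | 2-wide
1. st @i2  | no-port MEM/BR
2. blt;sll @i3+i4  | 2-wide
3. mulh;sll @i5+i6  | 2-wide
4. sub @i7  | RAW r1
5. mul;sub @i8+i9  | 2-wide
6. and;ld @i10+i11  | 2-wide
7. xor @i12  | RAW r4
8. mulh @i13  | tail

CYCLES = 9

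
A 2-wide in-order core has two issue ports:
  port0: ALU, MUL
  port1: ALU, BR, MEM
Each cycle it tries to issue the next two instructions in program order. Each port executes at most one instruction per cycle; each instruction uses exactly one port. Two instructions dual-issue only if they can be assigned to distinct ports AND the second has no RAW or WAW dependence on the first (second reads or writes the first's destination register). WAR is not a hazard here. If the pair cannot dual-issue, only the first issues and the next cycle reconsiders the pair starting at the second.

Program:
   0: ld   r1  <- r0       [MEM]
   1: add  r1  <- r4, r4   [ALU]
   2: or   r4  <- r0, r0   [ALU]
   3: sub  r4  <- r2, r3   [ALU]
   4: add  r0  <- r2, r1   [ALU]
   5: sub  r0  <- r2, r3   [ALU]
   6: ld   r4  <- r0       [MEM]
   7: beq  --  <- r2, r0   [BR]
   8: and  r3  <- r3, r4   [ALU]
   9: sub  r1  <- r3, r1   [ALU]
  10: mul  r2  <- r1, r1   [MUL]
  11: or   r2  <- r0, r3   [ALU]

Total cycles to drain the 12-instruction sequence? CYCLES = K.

CYCLES = 9

#0 head=0: ld.MEM i0 WAW r1
#1 head=1: add.ALU+or.ALU i1/i2 dual
#2 head=3: sub.ALU+add.ALU i3/i4 dual
#3 head=5: sub.ALU i5 RAW r0
#4 head=6: ld.MEM i6 no-port MEM/BR
#5 head=7: beq.BR+and.ALU i7/i8 dual
#6 head=9: sub.ALU i9 RAW r1
#7 head=10: mul.MUL i10 WAW r2
#8 head=11: or.ALU i11 tail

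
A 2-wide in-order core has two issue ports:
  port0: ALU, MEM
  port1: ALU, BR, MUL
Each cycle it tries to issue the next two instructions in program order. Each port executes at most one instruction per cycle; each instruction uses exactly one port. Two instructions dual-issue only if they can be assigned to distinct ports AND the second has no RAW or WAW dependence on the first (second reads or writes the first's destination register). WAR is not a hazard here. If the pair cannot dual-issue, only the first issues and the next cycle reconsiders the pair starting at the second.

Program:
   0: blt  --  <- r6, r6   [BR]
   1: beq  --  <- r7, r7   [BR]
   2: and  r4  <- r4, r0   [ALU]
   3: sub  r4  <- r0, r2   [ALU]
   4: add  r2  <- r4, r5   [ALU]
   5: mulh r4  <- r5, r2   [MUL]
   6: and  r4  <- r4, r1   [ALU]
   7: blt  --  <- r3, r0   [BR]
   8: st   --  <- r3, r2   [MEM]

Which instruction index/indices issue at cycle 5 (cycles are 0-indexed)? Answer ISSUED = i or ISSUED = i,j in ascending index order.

ISSUED = 6,7

[0] i0  blt  -- no-port BR/BR
[1] i1+i2  beq/and  -- 2-wide
[2] i3  sub  -- RAW r4
[3] i4  add  -- RAW r2
[4] i5  mulh  -- RAW+WAW r4
[5] i6+i7  and/blt  -- 2-wide
[6] i8  st  -- tail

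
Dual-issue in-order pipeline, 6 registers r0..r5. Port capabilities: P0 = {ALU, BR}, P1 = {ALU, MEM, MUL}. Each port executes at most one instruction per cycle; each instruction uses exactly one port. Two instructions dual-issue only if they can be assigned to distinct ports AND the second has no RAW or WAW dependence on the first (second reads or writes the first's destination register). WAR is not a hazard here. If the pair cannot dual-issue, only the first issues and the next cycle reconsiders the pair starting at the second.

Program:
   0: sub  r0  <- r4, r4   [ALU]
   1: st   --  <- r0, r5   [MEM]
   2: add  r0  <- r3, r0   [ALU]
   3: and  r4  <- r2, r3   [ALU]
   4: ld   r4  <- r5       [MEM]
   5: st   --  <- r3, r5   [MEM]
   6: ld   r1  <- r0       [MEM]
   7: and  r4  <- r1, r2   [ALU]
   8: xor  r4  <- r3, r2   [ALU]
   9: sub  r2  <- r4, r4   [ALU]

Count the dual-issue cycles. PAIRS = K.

c0: i0 sub  RAW r0
c1: i1&i2 st add  pair
c2: i3 and  WAW r4
c3: i4 ld  no-port MEM/MEM
c4: i5 st  no-port MEM/MEM
c5: i6 ld  RAW r1
c6: i7 and  WAW r4
c7: i8 xor  RAW r4
c8: i9 sub  tail

PAIRS = 1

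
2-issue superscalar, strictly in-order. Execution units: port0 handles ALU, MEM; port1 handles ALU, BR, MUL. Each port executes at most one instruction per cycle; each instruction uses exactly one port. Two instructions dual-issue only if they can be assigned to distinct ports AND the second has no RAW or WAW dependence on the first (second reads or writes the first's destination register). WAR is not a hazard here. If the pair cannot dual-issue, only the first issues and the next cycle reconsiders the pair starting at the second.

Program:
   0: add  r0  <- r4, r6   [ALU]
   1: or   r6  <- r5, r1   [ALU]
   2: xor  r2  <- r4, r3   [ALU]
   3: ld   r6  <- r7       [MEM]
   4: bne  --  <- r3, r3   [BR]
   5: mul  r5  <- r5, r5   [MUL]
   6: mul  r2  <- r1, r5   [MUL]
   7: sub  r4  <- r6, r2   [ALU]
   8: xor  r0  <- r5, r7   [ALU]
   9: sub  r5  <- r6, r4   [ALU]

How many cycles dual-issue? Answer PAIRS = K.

PAIRS = 3

t=0 i0+i1:add+or ; pair
t=1 i2+i3:xor+ld ; pair
t=2 i4:bne ; no-port BR/MUL
t=3 i5:mul ; no-port MUL/MUL
t=4 i6:mul ; RAW r2
t=5 i7+i8:sub+xor ; pair
t=6 i9:sub ; tail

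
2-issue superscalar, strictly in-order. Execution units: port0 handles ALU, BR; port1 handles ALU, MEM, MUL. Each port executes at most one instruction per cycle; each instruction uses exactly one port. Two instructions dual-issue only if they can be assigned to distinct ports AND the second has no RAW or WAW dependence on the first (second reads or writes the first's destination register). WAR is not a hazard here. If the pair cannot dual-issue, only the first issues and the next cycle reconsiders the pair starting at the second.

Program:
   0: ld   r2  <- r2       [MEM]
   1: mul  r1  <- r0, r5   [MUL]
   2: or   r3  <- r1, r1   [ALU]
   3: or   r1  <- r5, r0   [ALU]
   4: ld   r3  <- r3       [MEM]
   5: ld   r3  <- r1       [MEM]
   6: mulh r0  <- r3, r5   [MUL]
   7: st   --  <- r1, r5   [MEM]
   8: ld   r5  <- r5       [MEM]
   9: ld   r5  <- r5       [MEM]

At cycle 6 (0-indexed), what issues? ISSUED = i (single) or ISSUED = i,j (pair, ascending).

ISSUED = 7

0. ld @i0  | no-port MEM/MUL
1. mul @i1  | RAW r1
2. or+or @i2,i3  | pair
3. ld @i4  | no-port MEM/MEM
4. ld @i5  | no-port MEM/MUL
5. mulh @i6  | no-port MUL/MEM
6. st @i7  | no-port MEM/MEM
7. ld @i8  | no-port MEM/MEM
8. ld @i9  | tail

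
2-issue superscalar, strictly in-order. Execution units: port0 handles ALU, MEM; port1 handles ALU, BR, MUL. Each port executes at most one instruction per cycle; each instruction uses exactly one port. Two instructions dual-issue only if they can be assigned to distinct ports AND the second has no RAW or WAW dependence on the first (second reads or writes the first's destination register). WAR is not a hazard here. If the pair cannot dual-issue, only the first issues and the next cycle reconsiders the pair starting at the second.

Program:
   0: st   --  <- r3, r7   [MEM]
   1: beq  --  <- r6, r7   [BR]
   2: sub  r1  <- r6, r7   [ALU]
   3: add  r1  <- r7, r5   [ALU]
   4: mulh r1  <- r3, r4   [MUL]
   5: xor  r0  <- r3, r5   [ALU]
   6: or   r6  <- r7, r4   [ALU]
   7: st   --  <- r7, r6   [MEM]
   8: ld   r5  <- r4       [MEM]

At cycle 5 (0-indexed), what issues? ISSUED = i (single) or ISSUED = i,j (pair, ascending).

ISSUED = 7

#0 head=0: st;beq i0/i1 pair
#1 head=2: sub i2 WAW r1
#2 head=3: add i3 WAW r1
#3 head=4: mulh;xor i4/i5 pair
#4 head=6: or i6 RAW r6
#5 head=7: st i7 no-port MEM/MEM
#6 head=8: ld i8 tail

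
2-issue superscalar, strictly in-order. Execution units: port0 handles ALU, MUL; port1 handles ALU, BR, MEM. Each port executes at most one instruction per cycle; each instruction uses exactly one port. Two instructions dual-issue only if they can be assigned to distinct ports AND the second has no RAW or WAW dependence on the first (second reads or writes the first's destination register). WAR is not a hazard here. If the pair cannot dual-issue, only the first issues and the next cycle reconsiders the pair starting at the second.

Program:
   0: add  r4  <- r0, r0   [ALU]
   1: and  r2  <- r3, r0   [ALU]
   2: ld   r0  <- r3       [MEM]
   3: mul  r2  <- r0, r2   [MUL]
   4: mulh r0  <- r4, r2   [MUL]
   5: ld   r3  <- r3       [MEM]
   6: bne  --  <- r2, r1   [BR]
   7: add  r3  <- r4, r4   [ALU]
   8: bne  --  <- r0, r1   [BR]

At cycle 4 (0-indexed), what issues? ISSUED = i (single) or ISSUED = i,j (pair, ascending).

  cy0 -> i0/i1 (add.ALU;and.ALU) 2-wide
  cy1 -> i2 (ld.MEM) RAW r0
  cy2 -> i3 (mul.MUL) no-port MUL/MUL
  cy3 -> i4/i5 (mulh.MUL;ld.MEM) 2-wide
  cy4 -> i6/i7 (bne.BR;add.ALU) 2-wide
  cy5 -> i8 (bne.BR) tail

ISSUED = 6,7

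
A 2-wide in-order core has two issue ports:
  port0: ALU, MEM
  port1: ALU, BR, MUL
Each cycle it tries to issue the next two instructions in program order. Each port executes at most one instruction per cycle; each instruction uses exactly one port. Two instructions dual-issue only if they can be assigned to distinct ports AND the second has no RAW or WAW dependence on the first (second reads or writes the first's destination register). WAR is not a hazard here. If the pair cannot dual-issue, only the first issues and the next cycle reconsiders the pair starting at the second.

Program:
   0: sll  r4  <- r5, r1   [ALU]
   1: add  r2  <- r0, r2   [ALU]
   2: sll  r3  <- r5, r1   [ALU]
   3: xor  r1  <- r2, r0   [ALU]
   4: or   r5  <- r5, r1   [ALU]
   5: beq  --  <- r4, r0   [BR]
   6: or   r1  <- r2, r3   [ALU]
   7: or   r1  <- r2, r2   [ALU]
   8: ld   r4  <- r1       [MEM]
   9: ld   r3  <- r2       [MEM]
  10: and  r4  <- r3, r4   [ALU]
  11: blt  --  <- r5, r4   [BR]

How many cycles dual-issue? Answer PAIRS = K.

t=0 i0&i1:sll/add ; dual
t=1 i2&i3:sll/xor ; dual
t=2 i4&i5:or/beq ; dual
t=3 i6:or ; WAW r1
t=4 i7:or ; RAW r1
t=5 i8:ld ; no-port MEM/MEM
t=6 i9:ld ; RAW r3
t=7 i10:and ; RAW r4
t=8 i11:blt ; tail

PAIRS = 3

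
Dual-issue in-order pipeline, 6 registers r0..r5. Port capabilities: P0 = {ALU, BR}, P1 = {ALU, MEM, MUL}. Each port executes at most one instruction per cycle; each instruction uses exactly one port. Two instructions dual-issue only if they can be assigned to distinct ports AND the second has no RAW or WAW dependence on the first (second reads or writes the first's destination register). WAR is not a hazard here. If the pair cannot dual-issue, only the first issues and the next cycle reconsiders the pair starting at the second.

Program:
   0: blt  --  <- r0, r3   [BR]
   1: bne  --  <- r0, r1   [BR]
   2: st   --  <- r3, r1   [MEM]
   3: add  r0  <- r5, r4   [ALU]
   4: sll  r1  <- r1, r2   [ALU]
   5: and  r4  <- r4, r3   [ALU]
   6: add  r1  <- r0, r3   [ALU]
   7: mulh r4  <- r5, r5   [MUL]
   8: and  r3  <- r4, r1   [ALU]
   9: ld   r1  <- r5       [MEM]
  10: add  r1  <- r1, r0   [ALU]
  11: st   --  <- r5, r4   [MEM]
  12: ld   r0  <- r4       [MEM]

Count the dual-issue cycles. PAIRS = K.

PAIRS = 5

t=0 i0:blt.BR ; no-port BR/BR
t=1 i1,i2:bne.BR+st.MEM ; 2-wide
t=2 i3,i4:add.ALU+sll.ALU ; 2-wide
t=3 i5,i6:and.ALU+add.ALU ; 2-wide
t=4 i7:mulh.MUL ; RAW r4
t=5 i8,i9:and.ALU+ld.MEM ; 2-wide
t=6 i10,i11:add.ALU+st.MEM ; 2-wide
t=7 i12:ld.MEM ; tail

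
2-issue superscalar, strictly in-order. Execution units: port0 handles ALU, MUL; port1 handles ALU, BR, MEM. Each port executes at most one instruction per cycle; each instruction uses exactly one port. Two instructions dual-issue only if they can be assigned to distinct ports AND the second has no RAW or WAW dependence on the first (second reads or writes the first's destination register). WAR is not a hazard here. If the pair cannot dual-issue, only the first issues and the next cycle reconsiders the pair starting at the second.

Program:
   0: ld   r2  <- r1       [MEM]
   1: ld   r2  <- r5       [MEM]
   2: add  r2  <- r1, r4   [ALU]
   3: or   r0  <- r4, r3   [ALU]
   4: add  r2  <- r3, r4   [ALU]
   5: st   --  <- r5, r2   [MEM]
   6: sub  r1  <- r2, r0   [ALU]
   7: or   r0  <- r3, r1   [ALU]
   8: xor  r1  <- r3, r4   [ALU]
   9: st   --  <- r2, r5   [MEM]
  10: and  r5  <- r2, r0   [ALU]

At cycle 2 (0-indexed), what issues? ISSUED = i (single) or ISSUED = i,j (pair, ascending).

  cy0 -> i0 (ld.MEM) no-port MEM/MEM
  cy1 -> i1 (ld.MEM) WAW r2
  cy2 -> i2+i3 (add.ALU or.ALU) 2-wide
  cy3 -> i4 (add.ALU) RAW r2
  cy4 -> i5+i6 (st.MEM sub.ALU) 2-wide
  cy5 -> i7+i8 (or.ALU xor.ALU) 2-wide
  cy6 -> i9+i10 (st.MEM and.ALU) 2-wide

ISSUED = 2,3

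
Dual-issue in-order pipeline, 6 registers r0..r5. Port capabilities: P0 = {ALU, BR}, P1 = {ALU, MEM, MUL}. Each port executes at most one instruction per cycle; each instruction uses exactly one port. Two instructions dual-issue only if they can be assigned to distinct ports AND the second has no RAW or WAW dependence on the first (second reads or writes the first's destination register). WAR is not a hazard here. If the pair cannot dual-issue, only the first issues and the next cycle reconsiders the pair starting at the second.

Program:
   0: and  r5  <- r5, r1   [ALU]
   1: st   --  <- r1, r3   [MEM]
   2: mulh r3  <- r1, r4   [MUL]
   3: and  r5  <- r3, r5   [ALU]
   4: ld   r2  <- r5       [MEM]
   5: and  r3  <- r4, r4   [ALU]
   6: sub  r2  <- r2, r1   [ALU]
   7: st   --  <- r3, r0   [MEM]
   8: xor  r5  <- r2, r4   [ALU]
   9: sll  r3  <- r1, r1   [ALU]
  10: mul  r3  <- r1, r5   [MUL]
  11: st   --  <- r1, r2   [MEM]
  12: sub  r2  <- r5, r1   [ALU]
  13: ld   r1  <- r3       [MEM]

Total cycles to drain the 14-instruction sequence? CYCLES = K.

[0] i0&i1  and st  -- pair
[1] i2  mulh  -- RAW r3
[2] i3  and  -- RAW r5
[3] i4&i5  ld and  -- pair
[4] i6&i7  sub st  -- pair
[5] i8&i9  xor sll  -- pair
[6] i10  mul  -- no-port MUL/MEM
[7] i11&i12  st sub  -- pair
[8] i13  ld  -- tail

CYCLES = 9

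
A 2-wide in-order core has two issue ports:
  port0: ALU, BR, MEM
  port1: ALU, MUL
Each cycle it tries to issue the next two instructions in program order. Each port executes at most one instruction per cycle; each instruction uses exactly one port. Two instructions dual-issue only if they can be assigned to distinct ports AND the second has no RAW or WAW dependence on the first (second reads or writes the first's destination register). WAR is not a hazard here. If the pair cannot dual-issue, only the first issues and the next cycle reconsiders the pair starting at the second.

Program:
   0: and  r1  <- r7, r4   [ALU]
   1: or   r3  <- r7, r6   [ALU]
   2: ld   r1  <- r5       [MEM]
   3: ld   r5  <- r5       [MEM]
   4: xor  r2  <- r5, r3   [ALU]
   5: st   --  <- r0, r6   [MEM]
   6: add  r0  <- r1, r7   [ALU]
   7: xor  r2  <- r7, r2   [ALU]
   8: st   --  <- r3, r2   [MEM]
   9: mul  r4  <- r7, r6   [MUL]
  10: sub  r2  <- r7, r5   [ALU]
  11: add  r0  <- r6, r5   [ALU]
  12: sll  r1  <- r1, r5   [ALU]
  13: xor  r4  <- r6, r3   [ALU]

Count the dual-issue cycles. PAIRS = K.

[0] i0,i1  and or  -- pair
[1] i2  ld  -- no-port MEM/MEM
[2] i3  ld  -- RAW r5
[3] i4,i5  xor st  -- pair
[4] i6,i7  add xor  -- pair
[5] i8,i9  st mul  -- pair
[6] i10,i11  sub add  -- pair
[7] i12,i13  sll xor  -- pair

PAIRS = 6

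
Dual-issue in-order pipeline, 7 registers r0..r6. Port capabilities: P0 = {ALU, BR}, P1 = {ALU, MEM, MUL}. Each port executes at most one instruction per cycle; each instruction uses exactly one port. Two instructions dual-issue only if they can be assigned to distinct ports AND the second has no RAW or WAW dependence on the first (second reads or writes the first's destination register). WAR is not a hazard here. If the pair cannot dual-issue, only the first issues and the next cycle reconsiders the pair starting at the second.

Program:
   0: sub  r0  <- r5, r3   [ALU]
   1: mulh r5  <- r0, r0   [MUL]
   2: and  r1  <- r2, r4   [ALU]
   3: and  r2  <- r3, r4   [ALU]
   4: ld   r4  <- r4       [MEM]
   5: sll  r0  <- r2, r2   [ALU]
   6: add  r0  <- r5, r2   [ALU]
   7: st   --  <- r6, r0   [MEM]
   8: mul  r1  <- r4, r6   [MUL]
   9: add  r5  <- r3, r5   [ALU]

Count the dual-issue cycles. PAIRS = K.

0. sub @i0  | RAW r0
1. mulh and @i1,i2  | pair
2. and ld @i3,i4  | pair
3. sll @i5  | WAW r0
4. add @i6  | RAW r0
5. st @i7  | no-port MEM/MUL
6. mul add @i8,i9  | pair

PAIRS = 3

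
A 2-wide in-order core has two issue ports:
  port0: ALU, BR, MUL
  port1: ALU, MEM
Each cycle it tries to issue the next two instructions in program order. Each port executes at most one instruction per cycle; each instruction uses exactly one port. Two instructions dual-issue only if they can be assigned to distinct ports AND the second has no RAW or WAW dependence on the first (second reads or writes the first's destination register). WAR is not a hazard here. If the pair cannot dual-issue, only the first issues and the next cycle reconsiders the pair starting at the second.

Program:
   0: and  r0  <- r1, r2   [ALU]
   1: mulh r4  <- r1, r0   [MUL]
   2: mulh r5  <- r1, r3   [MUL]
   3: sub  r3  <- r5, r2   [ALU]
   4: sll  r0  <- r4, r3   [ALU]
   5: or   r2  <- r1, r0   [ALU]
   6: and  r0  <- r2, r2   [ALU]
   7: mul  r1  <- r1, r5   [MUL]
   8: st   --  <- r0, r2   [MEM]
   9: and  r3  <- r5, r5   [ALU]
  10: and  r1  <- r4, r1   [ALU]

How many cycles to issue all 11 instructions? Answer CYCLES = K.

CYCLES = 9

  cy0 -> i0 (and.ALU) RAW r0
  cy1 -> i1 (mulh.MUL) no-port MUL/MUL
  cy2 -> i2 (mulh.MUL) RAW r5
  cy3 -> i3 (sub.ALU) RAW r3
  cy4 -> i4 (sll.ALU) RAW r0
  cy5 -> i5 (or.ALU) RAW r2
  cy6 -> i6,i7 (and.ALU/mul.MUL) pair
  cy7 -> i8,i9 (st.MEM/and.ALU) pair
  cy8 -> i10 (and.ALU) tail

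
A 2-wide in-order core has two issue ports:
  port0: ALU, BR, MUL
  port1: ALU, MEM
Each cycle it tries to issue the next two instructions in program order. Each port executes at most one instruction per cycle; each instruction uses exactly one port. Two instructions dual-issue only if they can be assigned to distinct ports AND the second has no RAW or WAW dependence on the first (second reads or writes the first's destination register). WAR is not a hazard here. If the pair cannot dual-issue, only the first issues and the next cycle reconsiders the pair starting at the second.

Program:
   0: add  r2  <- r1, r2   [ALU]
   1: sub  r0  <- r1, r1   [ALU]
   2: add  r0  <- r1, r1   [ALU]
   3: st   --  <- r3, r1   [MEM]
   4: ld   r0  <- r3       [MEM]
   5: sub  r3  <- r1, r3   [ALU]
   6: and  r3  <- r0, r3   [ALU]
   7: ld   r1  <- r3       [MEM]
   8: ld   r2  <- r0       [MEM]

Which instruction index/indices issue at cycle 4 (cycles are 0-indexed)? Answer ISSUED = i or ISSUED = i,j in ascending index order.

  cy0 -> i0+i1 (add sub) pair
  cy1 -> i2+i3 (add st) pair
  cy2 -> i4+i5 (ld sub) pair
  cy3 -> i6 (and) RAW r3
  cy4 -> i7 (ld) no-port MEM/MEM
  cy5 -> i8 (ld) tail

ISSUED = 7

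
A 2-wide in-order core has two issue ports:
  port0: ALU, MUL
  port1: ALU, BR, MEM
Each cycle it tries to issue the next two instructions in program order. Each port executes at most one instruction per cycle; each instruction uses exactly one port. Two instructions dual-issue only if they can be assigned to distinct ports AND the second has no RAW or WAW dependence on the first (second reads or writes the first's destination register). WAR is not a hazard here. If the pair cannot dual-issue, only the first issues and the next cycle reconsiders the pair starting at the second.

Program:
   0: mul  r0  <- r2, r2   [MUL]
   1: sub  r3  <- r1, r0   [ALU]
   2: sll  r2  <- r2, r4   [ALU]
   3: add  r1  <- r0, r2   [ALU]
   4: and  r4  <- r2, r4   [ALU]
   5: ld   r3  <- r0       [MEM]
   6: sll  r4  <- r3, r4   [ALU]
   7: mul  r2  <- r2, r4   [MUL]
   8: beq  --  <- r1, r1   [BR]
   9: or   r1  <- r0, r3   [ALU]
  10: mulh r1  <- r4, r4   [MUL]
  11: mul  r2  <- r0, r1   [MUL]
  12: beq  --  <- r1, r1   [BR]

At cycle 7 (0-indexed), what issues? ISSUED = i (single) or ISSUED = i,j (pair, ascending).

ISSUED = 10

  cy0 -> i0 (mul) RAW r0
  cy1 -> i1/i2 (sub sll) 2-wide
  cy2 -> i3/i4 (add and) 2-wide
  cy3 -> i5 (ld) RAW r3
  cy4 -> i6 (sll) RAW r4
  cy5 -> i7/i8 (mul beq) 2-wide
  cy6 -> i9 (or) WAW r1
  cy7 -> i10 (mulh) no-port MUL/MUL
  cy8 -> i11/i12 (mul beq) 2-wide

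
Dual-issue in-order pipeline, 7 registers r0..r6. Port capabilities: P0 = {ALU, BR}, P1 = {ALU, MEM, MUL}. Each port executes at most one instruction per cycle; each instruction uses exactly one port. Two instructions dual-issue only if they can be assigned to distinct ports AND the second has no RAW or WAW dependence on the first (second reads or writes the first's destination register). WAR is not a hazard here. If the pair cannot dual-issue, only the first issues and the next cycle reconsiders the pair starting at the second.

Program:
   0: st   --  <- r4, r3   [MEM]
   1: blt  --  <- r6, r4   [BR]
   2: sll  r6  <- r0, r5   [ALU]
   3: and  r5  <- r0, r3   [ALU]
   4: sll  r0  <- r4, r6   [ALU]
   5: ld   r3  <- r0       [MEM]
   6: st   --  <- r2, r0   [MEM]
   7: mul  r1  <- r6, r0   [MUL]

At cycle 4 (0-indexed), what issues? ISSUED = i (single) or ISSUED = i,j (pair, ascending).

ISSUED = 6

  cy0 -> i0,i1 (st;blt) pair
  cy1 -> i2,i3 (sll;and) pair
  cy2 -> i4 (sll) RAW r0
  cy3 -> i5 (ld) no-port MEM/MEM
  cy4 -> i6 (st) no-port MEM/MUL
  cy5 -> i7 (mul) tail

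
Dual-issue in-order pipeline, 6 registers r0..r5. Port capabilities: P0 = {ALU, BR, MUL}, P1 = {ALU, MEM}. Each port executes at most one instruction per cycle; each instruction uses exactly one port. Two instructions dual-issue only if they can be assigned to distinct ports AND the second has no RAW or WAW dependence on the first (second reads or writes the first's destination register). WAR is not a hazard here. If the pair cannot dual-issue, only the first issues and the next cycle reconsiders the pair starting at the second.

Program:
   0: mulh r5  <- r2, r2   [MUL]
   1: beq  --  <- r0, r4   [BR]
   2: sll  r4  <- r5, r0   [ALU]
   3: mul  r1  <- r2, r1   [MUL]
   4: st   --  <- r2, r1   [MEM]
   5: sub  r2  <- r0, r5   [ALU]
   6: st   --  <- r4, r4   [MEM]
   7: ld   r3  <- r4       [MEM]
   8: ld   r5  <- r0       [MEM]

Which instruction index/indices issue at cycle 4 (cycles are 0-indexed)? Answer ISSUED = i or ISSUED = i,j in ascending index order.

c0: i0 mulh  no-port MUL/BR
c1: i1&i2 beq/sll  dual
c2: i3 mul  RAW r1
c3: i4&i5 st/sub  dual
c4: i6 st  no-port MEM/MEM
c5: i7 ld  no-port MEM/MEM
c6: i8 ld  tail

ISSUED = 6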